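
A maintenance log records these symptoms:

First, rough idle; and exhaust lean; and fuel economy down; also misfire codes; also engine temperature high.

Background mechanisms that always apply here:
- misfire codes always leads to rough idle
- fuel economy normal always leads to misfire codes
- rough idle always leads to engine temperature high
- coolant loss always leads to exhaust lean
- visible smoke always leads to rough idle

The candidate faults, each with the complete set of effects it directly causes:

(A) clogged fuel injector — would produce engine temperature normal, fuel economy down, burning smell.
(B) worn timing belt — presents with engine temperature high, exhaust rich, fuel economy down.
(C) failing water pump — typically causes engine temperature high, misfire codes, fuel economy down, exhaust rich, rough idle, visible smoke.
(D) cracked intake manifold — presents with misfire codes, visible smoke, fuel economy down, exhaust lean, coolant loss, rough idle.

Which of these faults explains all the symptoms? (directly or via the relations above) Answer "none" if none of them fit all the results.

D

Checking each candidate against the observations:
(A) clogged fuel injector — rough idle miss; exhaust lean miss; fuel economy down match; misfire codes miss; engine temperature high miss
(B) worn timing belt — rough idle miss; exhaust lean miss; fuel economy down match; misfire codes miss; engine temperature high match
(C) failing water pump — fails on exhaust lean (predicts exhaust rich, not exhaust lean)
(D) cracked intake manifold — rough idle match; exhaust lean match; fuel economy down match; misfire codes match; engine temperature high match (through rough idle → engine temperature high)
(D) is the only candidate with no mismatches.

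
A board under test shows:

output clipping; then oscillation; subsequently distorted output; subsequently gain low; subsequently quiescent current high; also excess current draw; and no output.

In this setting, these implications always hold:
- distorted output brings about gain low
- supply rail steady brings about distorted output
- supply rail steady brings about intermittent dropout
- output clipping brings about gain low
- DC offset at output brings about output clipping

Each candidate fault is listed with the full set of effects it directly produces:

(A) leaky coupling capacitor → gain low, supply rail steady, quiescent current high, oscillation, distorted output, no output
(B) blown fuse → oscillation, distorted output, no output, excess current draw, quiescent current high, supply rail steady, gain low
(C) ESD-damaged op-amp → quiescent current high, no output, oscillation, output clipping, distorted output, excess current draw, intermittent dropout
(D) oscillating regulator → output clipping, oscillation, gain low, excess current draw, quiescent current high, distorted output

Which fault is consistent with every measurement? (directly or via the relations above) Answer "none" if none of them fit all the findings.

Checking each candidate against the observations:
(A) leaky coupling capacitor — output clipping NO; oscillation yes; distorted output yes; gain low yes; quiescent current high yes; excess current draw NO; no output yes
(B) blown fuse — does not account for output clipping
(C) ESD-damaged op-amp — accounts for every observation (gain low through distorted output → gain low)
(D) oscillating regulator — does not account for no output
(C) alone accounts for all the evidence.

C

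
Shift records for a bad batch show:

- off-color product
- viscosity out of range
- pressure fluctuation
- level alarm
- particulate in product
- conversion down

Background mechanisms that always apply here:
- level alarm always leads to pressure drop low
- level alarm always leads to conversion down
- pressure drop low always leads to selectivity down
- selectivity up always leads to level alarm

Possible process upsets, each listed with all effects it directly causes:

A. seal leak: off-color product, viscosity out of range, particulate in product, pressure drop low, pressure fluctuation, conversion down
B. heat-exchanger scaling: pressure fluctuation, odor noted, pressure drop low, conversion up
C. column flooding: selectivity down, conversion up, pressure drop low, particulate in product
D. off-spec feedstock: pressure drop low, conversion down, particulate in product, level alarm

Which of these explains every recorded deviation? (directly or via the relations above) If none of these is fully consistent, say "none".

none

Per-candidate check:
(A) seal leak — off-color product ✓; viscosity out of range ✓; pressure fluctuation ✓; level alarm ✗; particulate in product ✓; conversion down ✓
(B) heat-exchanger scaling — off-color product ✗; viscosity out of range ✗; pressure fluctuation ✓; level alarm ✗; particulate in product ✗; conversion down ✗
(C) column flooding — fails on off-color product, viscosity out of range, pressure fluctuation, level alarm, conversion down (predicts conversion up, not conversion down)
(D) off-spec feedstock — does not account for off-color product, viscosity out of range, pressure fluctuation
No candidate is consistent with all observations.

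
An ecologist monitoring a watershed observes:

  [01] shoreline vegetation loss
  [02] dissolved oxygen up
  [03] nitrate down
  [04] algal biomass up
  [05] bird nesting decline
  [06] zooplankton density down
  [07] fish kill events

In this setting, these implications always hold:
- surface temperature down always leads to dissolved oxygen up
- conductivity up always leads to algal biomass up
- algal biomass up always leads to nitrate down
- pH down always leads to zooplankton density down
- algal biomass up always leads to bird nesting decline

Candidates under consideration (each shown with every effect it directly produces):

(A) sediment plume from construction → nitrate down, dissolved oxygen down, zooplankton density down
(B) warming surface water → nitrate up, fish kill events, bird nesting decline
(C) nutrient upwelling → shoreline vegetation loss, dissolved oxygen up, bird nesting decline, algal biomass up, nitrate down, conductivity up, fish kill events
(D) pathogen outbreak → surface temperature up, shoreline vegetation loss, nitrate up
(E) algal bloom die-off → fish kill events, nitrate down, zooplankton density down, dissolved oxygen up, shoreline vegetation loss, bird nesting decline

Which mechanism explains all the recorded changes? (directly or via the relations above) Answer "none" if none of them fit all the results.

none

For each candidate, compare predicted effects to what was observed:
(A) sediment plume from construction — shoreline vegetation loss -; dissolved oxygen up -; nitrate down +; algal biomass up -; bird nesting decline -; zooplankton density down +; fish kill events -
(B) warming surface water — fails on shoreline vegetation loss, dissolved oxygen up, nitrate down, algal biomass up, zooplankton density down (predicts nitrate up, not nitrate down)
(C) nutrient upwelling — shoreline vegetation loss +; dissolved oxygen up +; nitrate down +; algal biomass up +; bird nesting decline +; zooplankton density down -; fish kill events +
(D) pathogen outbreak — shoreline vegetation loss +; dissolved oxygen up -; nitrate down -; algal biomass up -; bird nesting decline -; zooplankton density down -; fish kill events -
(E) algal bloom die-off — shoreline vegetation loss +; dissolved oxygen up +; nitrate down +; algal biomass up -; bird nesting decline +; zooplankton density down +; fish kill events +
None of the listed candidates fits everything.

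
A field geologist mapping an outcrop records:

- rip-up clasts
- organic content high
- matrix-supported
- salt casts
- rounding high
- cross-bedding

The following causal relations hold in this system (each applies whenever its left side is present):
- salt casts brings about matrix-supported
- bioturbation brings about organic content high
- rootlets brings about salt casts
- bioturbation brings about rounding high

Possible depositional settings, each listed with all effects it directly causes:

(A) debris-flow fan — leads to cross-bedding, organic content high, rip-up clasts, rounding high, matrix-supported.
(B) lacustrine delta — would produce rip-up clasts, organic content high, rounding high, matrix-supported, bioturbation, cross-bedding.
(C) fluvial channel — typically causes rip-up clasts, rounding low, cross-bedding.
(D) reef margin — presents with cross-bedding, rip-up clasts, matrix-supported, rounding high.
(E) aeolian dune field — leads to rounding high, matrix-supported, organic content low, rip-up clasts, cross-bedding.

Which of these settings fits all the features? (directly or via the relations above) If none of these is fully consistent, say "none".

none

Checking each candidate against the observations:
(A) debris-flow fan — does not account for salt casts
(B) lacustrine delta — rip-up clasts yes; organic content high yes; matrix-supported yes; salt casts NO; rounding high yes; cross-bedding yes
(C) fluvial channel — rip-up clasts yes; organic content high NO; matrix-supported NO; salt casts NO; rounding high NO; cross-bedding yes
(D) reef margin — does not account for organic content high, salt casts
(E) aeolian dune field — fails on organic content high, salt casts (predicts organic content low, not organic content high)
No candidate is consistent with all observations.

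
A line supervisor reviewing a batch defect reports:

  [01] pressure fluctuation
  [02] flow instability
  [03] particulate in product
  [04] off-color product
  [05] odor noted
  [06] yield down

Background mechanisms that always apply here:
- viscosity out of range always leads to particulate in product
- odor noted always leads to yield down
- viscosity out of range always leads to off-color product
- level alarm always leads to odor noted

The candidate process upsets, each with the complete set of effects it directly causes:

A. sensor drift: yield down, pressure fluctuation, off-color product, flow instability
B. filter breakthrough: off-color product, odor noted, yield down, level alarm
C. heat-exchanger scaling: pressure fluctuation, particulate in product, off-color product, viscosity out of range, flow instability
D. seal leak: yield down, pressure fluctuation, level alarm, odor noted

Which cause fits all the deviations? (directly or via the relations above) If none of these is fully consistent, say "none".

Per-candidate check:
(A) sensor drift — pressure fluctuation match; flow instability match; particulate in product miss; off-color product match; odor noted miss; yield down match
(B) filter breakthrough — does not account for pressure fluctuation, flow instability, particulate in product
(C) heat-exchanger scaling — pressure fluctuation match; flow instability match; particulate in product match; off-color product match; odor noted miss; yield down miss
(D) seal leak — pressure fluctuation match; flow instability miss; particulate in product miss; off-color product miss; odor noted match; yield down match
None of the listed candidates fits everything.

none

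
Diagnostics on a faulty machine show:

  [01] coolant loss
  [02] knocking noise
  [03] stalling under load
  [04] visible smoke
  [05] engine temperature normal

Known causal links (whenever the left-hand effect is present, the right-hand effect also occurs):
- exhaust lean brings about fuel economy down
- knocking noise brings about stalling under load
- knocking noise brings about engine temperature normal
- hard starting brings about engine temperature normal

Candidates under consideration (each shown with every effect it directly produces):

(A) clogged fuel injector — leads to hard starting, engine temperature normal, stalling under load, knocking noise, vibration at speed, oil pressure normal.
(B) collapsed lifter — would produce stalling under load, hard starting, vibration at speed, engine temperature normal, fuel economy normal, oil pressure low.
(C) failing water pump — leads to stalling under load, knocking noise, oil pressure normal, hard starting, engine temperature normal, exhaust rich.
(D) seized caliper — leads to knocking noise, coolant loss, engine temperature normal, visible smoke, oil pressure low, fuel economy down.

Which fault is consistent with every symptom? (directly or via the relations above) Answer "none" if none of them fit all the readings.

D

Checking each candidate against the observations:
(A) clogged fuel injector — coolant loss ✗; knocking noise ✓; stalling under load ✓; visible smoke ✗; engine temperature normal ✓
(B) collapsed lifter — does not account for coolant loss, knocking noise, visible smoke
(C) failing water pump — coolant loss ✗; knocking noise ✓; stalling under load ✓; visible smoke ✗; engine temperature normal ✓
(D) seized caliper — coolant loss ✓; knocking noise ✓; stalling under load ✓ (through knocking noise → stalling under load); visible smoke ✓; engine temperature normal ✓
Only (D) is consistent with every observation.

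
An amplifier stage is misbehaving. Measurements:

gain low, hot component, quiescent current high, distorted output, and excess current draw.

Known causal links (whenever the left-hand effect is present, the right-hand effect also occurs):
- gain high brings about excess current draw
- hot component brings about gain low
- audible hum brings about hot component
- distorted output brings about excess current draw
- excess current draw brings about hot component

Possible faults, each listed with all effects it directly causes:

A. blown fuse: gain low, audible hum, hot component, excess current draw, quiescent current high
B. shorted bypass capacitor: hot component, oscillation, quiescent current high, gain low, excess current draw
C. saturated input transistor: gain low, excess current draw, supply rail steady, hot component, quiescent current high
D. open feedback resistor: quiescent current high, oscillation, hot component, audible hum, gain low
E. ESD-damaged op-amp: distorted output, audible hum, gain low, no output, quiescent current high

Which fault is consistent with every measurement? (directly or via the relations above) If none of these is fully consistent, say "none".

E

Testing each hypothesis:
(A) blown fuse — does not account for distorted output
(B) shorted bypass capacitor — does not account for distorted output
(C) saturated input transistor — does not account for distorted output
(D) open feedback resistor — gain low yes; hot component yes; quiescent current high yes; distorted output NO; excess current draw NO
(E) ESD-damaged op-amp — gain low yes; hot component yes (by audible hum → hot component); quiescent current high yes; distorted output yes; excess current draw yes (by distorted output → excess current draw)
Only (E) is consistent with every observation.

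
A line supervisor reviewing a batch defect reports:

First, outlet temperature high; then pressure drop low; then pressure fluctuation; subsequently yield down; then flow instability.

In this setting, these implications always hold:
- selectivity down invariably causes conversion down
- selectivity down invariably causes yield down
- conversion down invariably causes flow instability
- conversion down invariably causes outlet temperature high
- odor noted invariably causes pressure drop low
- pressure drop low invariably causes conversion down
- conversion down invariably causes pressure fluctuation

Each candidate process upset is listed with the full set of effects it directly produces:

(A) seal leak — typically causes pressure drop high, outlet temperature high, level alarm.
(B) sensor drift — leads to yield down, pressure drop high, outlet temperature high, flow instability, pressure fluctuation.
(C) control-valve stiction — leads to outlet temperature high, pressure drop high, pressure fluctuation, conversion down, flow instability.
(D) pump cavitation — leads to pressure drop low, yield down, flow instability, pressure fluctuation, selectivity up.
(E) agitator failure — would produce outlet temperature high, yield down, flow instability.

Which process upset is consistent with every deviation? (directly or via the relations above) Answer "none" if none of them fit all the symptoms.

D

Checking each candidate against the observations:
(A) seal leak — outlet temperature high yes; pressure drop low NO; pressure fluctuation NO; yield down NO; flow instability NO
(B) sensor drift — outlet temperature high yes; pressure drop low NO; pressure fluctuation yes; yield down yes; flow instability yes
(C) control-valve stiction — fails on pressure drop low, yield down (predicts pressure drop high, not pressure drop low)
(D) pump cavitation — accounts for every observation (outlet temperature high via pressure drop low → conversion down → outlet temperature high)
(E) agitator failure — outlet temperature high yes; pressure drop low NO; pressure fluctuation NO; yield down yes; flow instability yes
(D) is the only candidate with no mismatches.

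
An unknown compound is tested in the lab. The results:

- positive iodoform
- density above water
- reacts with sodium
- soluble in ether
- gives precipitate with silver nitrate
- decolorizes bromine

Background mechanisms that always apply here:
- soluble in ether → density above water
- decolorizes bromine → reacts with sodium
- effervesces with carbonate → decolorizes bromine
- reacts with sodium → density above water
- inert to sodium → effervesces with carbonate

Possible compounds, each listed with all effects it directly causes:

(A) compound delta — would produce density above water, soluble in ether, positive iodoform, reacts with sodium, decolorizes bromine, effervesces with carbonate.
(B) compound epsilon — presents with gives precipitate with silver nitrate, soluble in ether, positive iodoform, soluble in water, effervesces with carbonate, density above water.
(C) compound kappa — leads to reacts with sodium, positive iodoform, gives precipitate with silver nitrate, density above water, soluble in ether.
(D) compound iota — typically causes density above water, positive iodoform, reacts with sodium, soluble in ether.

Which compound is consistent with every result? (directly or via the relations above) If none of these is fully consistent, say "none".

Checking each candidate against the observations:
(A) compound delta — positive iodoform ✓; density above water ✓; reacts with sodium ✓; soluble in ether ✓; gives precipitate with silver nitrate ✗; decolorizes bromine ✓
(B) compound epsilon — accounts for every observation (reacts with sodium through effervesces with carbonate → decolorizes bromine → reacts with sodium)
(C) compound kappa — does not account for decolorizes bromine
(D) compound iota — positive iodoform ✓; density above water ✓; reacts with sodium ✓; soluble in ether ✓; gives precipitate with silver nitrate ✗; decolorizes bromine ✗
(B) alone accounts for all the evidence.

B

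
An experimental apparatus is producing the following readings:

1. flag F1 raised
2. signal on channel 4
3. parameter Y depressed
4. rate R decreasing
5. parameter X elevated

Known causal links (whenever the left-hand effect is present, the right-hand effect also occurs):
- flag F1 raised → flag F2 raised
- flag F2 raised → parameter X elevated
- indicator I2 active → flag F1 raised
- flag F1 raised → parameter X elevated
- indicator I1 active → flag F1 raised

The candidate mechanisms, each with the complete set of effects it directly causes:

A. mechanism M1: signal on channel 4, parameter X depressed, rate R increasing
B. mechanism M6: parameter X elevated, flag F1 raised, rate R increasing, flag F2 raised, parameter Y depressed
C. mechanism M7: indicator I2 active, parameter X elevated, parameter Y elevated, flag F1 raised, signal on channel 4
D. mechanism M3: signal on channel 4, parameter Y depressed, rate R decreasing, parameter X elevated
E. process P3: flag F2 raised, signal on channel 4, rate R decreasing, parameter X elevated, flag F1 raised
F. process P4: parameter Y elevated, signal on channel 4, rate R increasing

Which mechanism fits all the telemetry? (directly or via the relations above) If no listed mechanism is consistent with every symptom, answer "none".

none

Per-candidate check:
(A) mechanism M1 — flag F1 raised miss; signal on channel 4 match; parameter Y depressed miss; rate R decreasing miss; parameter X elevated miss
(B) mechanism M6 — fails on signal on channel 4, rate R decreasing (predicts rate R increasing, not rate R decreasing)
(C) mechanism M7 — flag F1 raised match; signal on channel 4 match; parameter Y depressed miss; rate R decreasing miss; parameter X elevated match
(D) mechanism M3 — flag F1 raised miss; signal on channel 4 match; parameter Y depressed match; rate R decreasing match; parameter X elevated match
(E) process P3 — does not account for parameter Y depressed
(F) process P4 — flag F1 raised miss; signal on channel 4 match; parameter Y depressed miss; rate R decreasing miss; parameter X elevated miss
No candidate is consistent with all observations.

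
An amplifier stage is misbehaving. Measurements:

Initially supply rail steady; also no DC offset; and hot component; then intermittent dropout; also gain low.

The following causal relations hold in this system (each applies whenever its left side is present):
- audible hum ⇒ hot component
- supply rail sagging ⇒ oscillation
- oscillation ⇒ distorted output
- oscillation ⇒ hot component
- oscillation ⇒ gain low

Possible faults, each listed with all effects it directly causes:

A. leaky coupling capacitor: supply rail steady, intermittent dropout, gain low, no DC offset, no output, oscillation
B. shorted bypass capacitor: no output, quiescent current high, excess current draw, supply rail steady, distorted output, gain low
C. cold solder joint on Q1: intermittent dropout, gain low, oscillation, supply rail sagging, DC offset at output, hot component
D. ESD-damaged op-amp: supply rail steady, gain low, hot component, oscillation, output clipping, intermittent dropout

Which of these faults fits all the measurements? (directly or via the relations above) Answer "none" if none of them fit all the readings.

For each candidate, compare predicted effects to what was observed:
(A) leaky coupling capacitor — accounts for every observation (hot component via oscillation → hot component)
(B) shorted bypass capacitor — does not account for no DC offset, hot component, intermittent dropout
(C) cold solder joint on Q1 — supply rail steady NO; no DC offset NO; hot component yes; intermittent dropout yes; gain low yes
(D) ESD-damaged op-amp — supply rail steady yes; no DC offset NO; hot component yes; intermittent dropout yes; gain low yes
(A) alone accounts for all the evidence.

A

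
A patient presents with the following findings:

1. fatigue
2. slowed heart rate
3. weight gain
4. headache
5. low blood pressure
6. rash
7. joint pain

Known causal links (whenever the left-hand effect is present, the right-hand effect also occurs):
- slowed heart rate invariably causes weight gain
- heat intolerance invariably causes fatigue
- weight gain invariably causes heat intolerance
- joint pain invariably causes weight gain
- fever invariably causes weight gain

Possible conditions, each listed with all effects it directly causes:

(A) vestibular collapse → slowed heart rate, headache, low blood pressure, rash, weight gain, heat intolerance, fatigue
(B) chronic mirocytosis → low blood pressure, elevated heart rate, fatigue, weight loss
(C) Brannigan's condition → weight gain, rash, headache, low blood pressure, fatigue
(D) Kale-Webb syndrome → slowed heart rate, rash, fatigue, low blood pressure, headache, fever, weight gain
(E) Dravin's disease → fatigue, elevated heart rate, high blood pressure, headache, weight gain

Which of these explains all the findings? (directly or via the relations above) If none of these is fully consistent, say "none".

Testing each hypothesis:
(A) vestibular collapse — fatigue match; slowed heart rate match; weight gain match; headache match; low blood pressure match; rash match; joint pain miss
(B) chronic mirocytosis — fatigue match; slowed heart rate miss; weight gain miss; headache miss; low blood pressure match; rash miss; joint pain miss
(C) Brannigan's condition — fatigue match; slowed heart rate miss; weight gain match; headache match; low blood pressure match; rash match; joint pain miss
(D) Kale-Webb syndrome — does not account for joint pain
(E) Dravin's disease — fails on slowed heart rate, low blood pressure, rash, joint pain (predicts elevated heart rate, not slowed heart rate; predicts high blood pressure, not low blood pressure)
Every candidate fails on at least one observation.

none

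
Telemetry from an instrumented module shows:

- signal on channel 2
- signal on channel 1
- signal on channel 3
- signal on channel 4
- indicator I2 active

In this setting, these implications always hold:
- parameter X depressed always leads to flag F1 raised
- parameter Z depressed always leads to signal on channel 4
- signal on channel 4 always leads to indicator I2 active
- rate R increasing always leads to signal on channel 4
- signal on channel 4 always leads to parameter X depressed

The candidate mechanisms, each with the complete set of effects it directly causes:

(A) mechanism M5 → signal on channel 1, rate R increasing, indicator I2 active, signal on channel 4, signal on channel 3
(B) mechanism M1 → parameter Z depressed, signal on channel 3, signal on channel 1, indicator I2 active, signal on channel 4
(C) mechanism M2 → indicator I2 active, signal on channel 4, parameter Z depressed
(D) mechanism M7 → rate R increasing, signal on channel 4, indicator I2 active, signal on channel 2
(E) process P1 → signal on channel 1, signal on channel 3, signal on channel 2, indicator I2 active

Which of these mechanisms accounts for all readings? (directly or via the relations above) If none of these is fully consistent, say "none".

none

Testing each hypothesis:
(A) mechanism M5 — does not account for signal on channel 2
(B) mechanism M1 — does not account for signal on channel 2
(C) mechanism M2 — signal on channel 2 NO; signal on channel 1 NO; signal on channel 3 NO; signal on channel 4 yes; indicator I2 active yes
(D) mechanism M7 — signal on channel 2 yes; signal on channel 1 NO; signal on channel 3 NO; signal on channel 4 yes; indicator I2 active yes
(E) process P1 — signal on channel 2 yes; signal on channel 1 yes; signal on channel 3 yes; signal on channel 4 NO; indicator I2 active yes
Every candidate fails on at least one observation.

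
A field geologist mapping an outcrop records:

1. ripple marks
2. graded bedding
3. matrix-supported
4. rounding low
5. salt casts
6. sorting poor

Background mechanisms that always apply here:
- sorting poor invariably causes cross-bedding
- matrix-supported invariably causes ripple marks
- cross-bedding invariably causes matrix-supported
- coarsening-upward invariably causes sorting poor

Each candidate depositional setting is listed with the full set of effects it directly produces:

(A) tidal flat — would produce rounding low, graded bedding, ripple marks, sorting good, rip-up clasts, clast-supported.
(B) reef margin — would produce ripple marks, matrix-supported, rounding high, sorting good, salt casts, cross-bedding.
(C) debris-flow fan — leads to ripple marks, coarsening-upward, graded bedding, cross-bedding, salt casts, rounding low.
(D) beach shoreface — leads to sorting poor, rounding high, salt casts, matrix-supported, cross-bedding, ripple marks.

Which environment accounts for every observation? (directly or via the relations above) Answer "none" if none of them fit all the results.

C

Checking each candidate against the observations:
(A) tidal flat — ripple marks match; graded bedding match; matrix-supported miss; rounding low match; salt casts miss; sorting poor miss
(B) reef margin — ripple marks match; graded bedding miss; matrix-supported match; rounding low miss; salt casts match; sorting poor miss
(C) debris-flow fan — accounts for every observation (matrix-supported by cross-bedding → matrix-supported)
(D) beach shoreface — fails on graded bedding, rounding low (predicts rounding high, not rounding low)
(C) alone accounts for all the evidence.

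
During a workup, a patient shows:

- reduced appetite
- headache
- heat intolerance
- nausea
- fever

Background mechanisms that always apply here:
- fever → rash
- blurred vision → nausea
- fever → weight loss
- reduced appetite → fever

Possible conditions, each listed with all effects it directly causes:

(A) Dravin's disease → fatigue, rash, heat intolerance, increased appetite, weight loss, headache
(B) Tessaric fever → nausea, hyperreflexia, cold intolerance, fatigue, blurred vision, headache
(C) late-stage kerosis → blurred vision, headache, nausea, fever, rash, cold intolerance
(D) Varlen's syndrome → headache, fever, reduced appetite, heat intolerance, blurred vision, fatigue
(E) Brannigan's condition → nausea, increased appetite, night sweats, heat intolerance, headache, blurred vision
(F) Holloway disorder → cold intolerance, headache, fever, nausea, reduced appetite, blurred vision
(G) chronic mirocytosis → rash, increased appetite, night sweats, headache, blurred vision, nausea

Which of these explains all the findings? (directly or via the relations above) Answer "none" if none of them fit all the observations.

Testing each hypothesis:
(A) Dravin's disease — fails on reduced appetite, nausea, fever (predicts increased appetite, not reduced appetite)
(B) Tessaric fever — reduced appetite -; headache +; heat intolerance -; nausea +; fever -
(C) late-stage kerosis — fails on reduced appetite, heat intolerance (predicts cold intolerance, not heat intolerance)
(D) Varlen's syndrome — accounts for every observation (nausea through blurred vision → nausea)
(E) Brannigan's condition — fails on reduced appetite, fever (predicts increased appetite, not reduced appetite)
(F) Holloway disorder — reduced appetite +; headache +; heat intolerance -; nausea +; fever +
(G) chronic mirocytosis — fails on reduced appetite, heat intolerance, fever (predicts increased appetite, not reduced appetite)
(D) is the only candidate with no mismatches.

D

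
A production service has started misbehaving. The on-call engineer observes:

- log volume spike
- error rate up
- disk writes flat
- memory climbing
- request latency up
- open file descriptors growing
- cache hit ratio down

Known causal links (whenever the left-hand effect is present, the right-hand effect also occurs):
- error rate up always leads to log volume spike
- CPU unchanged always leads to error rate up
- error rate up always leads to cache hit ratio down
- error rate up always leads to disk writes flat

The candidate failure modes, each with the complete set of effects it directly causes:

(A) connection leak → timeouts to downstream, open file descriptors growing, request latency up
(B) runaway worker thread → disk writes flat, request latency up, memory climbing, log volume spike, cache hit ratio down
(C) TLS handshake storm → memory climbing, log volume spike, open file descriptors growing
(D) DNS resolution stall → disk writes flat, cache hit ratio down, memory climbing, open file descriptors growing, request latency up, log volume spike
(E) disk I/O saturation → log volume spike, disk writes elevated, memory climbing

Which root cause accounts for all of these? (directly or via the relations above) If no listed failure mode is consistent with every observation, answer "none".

none

Checking each candidate against the observations:
(A) connection leak — does not account for log volume spike, error rate up, disk writes flat, memory climbing, cache hit ratio down
(B) runaway worker thread — log volume spike +; error rate up -; disk writes flat +; memory climbing +; request latency up +; open file descriptors growing -; cache hit ratio down +
(C) TLS handshake storm — log volume spike +; error rate up -; disk writes flat -; memory climbing +; request latency up -; open file descriptors growing +; cache hit ratio down -
(D) DNS resolution stall — log volume spike +; error rate up -; disk writes flat +; memory climbing +; request latency up +; open file descriptors growing +; cache hit ratio down +
(E) disk I/O saturation — fails on error rate up, disk writes flat, request latency up, open file descriptors growing, cache hit ratio down (predicts disk writes elevated, not disk writes flat)
None of the listed candidates fits everything.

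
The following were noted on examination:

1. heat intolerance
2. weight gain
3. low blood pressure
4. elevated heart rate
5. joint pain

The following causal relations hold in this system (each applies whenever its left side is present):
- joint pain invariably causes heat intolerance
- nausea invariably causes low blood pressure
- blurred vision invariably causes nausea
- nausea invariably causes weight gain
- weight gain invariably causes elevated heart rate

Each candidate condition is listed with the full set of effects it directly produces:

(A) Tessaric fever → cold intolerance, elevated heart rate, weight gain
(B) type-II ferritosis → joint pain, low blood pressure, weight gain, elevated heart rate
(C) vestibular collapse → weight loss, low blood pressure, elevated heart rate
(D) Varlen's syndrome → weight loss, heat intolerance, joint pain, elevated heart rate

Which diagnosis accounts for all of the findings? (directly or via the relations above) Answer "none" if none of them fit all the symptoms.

B

Per-candidate check:
(A) Tessaric fever — heat intolerance -; weight gain +; low blood pressure -; elevated heart rate +; joint pain -
(B) type-II ferritosis — accounts for every observation (heat intolerance by joint pain → heat intolerance)
(C) vestibular collapse — heat intolerance -; weight gain -; low blood pressure +; elevated heart rate +; joint pain -
(D) Varlen's syndrome — heat intolerance +; weight gain -; low blood pressure -; elevated heart rate +; joint pain +
(B) alone accounts for all the evidence.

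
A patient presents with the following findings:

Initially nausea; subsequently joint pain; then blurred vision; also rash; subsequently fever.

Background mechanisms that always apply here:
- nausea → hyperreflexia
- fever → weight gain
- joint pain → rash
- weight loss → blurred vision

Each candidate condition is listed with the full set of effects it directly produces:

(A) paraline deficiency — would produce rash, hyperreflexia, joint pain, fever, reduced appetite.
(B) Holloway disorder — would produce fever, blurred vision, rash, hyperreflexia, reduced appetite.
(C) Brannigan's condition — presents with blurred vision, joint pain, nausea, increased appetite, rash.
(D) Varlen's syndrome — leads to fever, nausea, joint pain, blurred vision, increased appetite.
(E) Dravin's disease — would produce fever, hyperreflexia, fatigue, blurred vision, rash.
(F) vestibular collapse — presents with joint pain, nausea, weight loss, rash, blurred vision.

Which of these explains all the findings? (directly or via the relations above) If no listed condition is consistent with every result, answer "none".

Testing each hypothesis:
(A) paraline deficiency — nausea NO; joint pain yes; blurred vision NO; rash yes; fever yes
(B) Holloway disorder — does not account for nausea, joint pain
(C) Brannigan's condition — does not account for fever
(D) Varlen's syndrome — accounts for every observation (rash via joint pain → rash)
(E) Dravin's disease — does not account for nausea, joint pain
(F) vestibular collapse — does not account for fever
Only (D) is consistent with every observation.

D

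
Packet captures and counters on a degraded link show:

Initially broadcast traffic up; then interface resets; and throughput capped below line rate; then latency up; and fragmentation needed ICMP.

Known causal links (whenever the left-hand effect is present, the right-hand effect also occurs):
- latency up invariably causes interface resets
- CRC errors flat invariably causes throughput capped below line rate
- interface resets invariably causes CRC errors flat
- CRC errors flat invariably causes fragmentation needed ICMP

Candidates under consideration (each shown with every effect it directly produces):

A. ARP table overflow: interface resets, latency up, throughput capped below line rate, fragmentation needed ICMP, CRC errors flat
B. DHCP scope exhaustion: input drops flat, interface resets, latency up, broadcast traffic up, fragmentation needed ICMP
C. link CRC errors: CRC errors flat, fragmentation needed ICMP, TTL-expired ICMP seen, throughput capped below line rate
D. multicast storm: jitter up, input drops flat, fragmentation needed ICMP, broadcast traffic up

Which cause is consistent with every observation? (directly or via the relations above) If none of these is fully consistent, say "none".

Checking each candidate against the observations:
(A) ARP table overflow — does not account for broadcast traffic up
(B) DHCP scope exhaustion — broadcast traffic up yes; interface resets yes; throughput capped below line rate yes (via interface resets → CRC errors flat → throughput capped below line rate); latency up yes; fragmentation needed ICMP yes
(C) link CRC errors — broadcast traffic up NO; interface resets NO; throughput capped below line rate yes; latency up NO; fragmentation needed ICMP yes
(D) multicast storm — does not account for interface resets, throughput capped below line rate, latency up
(B) alone accounts for all the evidence.

B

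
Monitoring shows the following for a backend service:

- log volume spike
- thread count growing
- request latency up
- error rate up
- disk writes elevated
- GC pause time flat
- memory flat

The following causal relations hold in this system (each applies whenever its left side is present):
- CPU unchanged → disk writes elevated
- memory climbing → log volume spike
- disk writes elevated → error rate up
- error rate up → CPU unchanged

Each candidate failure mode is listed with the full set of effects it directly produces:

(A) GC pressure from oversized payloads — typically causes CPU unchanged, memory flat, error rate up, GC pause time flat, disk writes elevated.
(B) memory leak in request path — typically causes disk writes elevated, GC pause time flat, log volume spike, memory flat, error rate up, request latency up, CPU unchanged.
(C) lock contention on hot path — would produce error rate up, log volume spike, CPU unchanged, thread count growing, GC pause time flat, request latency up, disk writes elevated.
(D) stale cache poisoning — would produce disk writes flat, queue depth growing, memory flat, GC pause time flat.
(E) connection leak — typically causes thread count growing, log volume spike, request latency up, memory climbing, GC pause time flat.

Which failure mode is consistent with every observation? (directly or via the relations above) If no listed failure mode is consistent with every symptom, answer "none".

none

Testing each hypothesis:
(A) GC pressure from oversized payloads — does not account for log volume spike, thread count growing, request latency up
(B) memory leak in request path — does not account for thread count growing
(C) lock contention on hot path — log volume spike match; thread count growing match; request latency up match; error rate up match; disk writes elevated match; GC pause time flat match; memory flat miss
(D) stale cache poisoning — log volume spike miss; thread count growing miss; request latency up miss; error rate up miss; disk writes elevated miss; GC pause time flat match; memory flat match
(E) connection leak — log volume spike match; thread count growing match; request latency up match; error rate up miss; disk writes elevated miss; GC pause time flat match; memory flat miss
None of the listed candidates fits everything.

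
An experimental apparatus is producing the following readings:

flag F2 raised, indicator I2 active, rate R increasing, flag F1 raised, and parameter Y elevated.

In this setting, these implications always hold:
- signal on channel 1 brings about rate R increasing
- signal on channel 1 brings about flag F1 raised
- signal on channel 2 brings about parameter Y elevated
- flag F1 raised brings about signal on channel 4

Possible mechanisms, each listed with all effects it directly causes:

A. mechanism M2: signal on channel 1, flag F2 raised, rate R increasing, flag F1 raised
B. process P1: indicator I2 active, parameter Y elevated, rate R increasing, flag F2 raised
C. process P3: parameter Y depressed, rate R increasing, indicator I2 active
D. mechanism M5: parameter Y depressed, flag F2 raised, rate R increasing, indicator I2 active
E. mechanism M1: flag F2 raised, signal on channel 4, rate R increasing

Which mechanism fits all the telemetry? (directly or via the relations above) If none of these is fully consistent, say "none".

Testing each hypothesis:
(A) mechanism M2 — does not account for indicator I2 active, parameter Y elevated
(B) process P1 — does not account for flag F1 raised
(C) process P3 — fails on flag F2 raised, flag F1 raised, parameter Y elevated (predicts parameter Y depressed, not parameter Y elevated)
(D) mechanism M5 — fails on flag F1 raised, parameter Y elevated (predicts parameter Y depressed, not parameter Y elevated)
(E) mechanism M1 — does not account for indicator I2 active, flag F1 raised, parameter Y elevated
None of the listed candidates fits everything.

none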